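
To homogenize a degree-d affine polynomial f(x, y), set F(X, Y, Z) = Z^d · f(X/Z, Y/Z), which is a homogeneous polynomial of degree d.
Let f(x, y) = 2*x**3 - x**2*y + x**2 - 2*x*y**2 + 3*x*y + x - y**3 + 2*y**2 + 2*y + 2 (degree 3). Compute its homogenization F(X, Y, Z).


F(X, Y, Z) = 2*X**3 - X**2*Y + X**2*Z - 2*X*Y**2 + 3*X*Y*Z + X*Z**2 - Y**3 + 2*Y**2*Z + 2*Y*Z**2 + 2*Z**3

deg(f) = 3.
Substitute x = X/Z, y = Y/Z into f, then multiply by Z^3.
  monomial 2·x^3·y^0 ↦ 2·X^3·Y^0·Z^0.
  monomial -1·x^2·y^1 ↦ -1·X^2·Y^1·Z^0.
  monomial 1·x^2·y^0 ↦ 1·X^2·Y^0·Z^1.
  monomial -2·x^1·y^2 ↦ -2·X^1·Y^2·Z^0.
  monomial 3·x^1·y^1 ↦ 3·X^1·Y^1·Z^1.
  monomial 1·x^1·y^0 ↦ 1·X^1·Y^0·Z^2.
  monomial -1·x^0·y^3 ↦ -1·X^0·Y^3·Z^0.
  monomial 2·x^0·y^2 ↦ 2·X^0·Y^2·Z^1.
  monomial 2·x^0·y^1 ↦ 2·X^0·Y^1·Z^2.
  monomial 2·x^0·y^0 ↦ 2·X^0·Y^0·Z^3.
Collecting: F(X, Y, Z) = 2*X**3 - X**2*Y + X**2*Z - 2*X*Y**2 + 3*X*Y*Z + X*Z**2 - Y**3 + 2*Y**2*Z + 2*Y*Z**2 + 2*Z**3.


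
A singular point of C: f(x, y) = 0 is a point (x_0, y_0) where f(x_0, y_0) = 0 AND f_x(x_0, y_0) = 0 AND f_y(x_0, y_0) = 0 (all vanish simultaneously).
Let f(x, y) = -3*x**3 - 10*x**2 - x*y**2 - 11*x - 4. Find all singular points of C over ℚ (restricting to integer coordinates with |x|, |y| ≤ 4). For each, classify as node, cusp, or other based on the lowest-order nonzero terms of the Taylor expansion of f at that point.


Singular points: {(-1, 0)}; classification: node.

Compute partial derivatives:
  f_x = -9*x**2 - 20*x - y**2 - 11.
  f_y = -2*x*y.
Scan x_0 ∈ {−4, ..., 4}. For each x_0, f_y(x_0, y) is a polynomial in y; find its integer roots y ∈ {−4, ..., 4}, then test f_x and f at those candidates.
  x = -4: f_y(-4, y) = 8*y; vanishes at y ∈ {0}. (-4, 0): f_x = -75 ≠ 0.
  x = -3: f_y(-3, y) = 6*y; vanishes at y ∈ {0}. (-3, 0): f_x = -32 ≠ 0.
  x = -2: f_y(-2, y) = 4*y; vanishes at y ∈ {0}. (-2, 0): f_x = -7 ≠ 0.
  x = -1: f_y(-1, y) = 2*y; vanishes at y ∈ {0}. (-1, 0): f_x = 0, f = 0 — SINGULAR.
  x = 0: f_y(0, y) = 0; vanishes at y ∈ {-4, -3, -2, -1, 0, 1, 2, 3, 4}. (0, -4): f_x = -27 ≠ 0; (0, -3): f_x = -20 ≠ 0; (0, -2): f_x = -15 ≠ 0; (0, -1): f_x = -12 ≠ 0; (0, 0): f_x = -11 ≠ 0; (0, 1): f_x = -12 ≠ 0; (0, 2): f_x = -15 ≠ 0; (0, 3): f_x = -20 ≠ 0; (0, 4): f_x = -27 ≠ 0.
  x = 1: f_y(1, y) = -2*y; vanishes at y ∈ {0}. (1, 0): f_x = -40 ≠ 0.
  x = 2: f_y(2, y) = -4*y; vanishes at y ∈ {0}. (2, 0): f_x = -87 ≠ 0.
  x = 3: f_y(3, y) = -6*y; vanishes at y ∈ {0}. (3, 0): f_x = -152 ≠ 0.
  x = 4: f_y(4, y) = -8*y; vanishes at y ∈ {0}. (4, 0): f_x = -235 ≠ 0.
Only singular point on the grid: (-1, 0).
Classify: substitute x = -1 + u, y = 0 + v and expand: f = -3*u**3 - u**2 - u*v**2 + v**2.
No constant or linear terms (consistent with a singular point). Quadratic part: -u**2 + v**2. Cubic part: -3*u**3 - u*v**2.
The quadratic part v**2 - u**2 = (v − u)(v + u) splits into two distinct linear factors, so there are two distinct tangent lines y − 0 = ±(x − -1) — this is a node (ordinary double point).
Classification: node.


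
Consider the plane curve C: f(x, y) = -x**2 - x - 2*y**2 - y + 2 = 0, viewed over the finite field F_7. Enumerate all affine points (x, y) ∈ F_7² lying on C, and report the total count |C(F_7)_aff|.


Affine F_7-points: {(1, 0), (1, 3), (2, 1), (2, 2), (4, 1), (4, 2), (5, 0), (5, 3)}; count = 8.

For each of the 49 pairs (x, y) ∈ F_7², evaluate f(x, y) mod 7. Record the zeros.
  x = 0: [0↦2, 1↦6, 2↦6, 3↦2, 4↦1, 5↦3, 6↦1]  zeros at y ∈ ∅
  x = 1: [0↦0, 1↦4, 2↦4, 3↦0, 4↦6, 5↦1, 6↦6]  zeros at y ∈ {0, 3}
  x = 2: [0↦3, 1↦0, 2↦0, 3↦3, 4↦2, 5↦4, 6↦2]  zeros at y ∈ {1, 2}
  x = 3: [0↦4, 1↦1, 2↦1, 3↦4, 4↦3, 5↦5, 6↦3]  zeros at y ∈ ∅
  x = 4: [0↦3, 1↦0, 2↦0, 3↦3, 4↦2, 5↦4, 6↦2]  zeros at y ∈ {1, 2}
  x = 5: [0↦0, 1↦4, 2↦4, 3↦0, 4↦6, 5↦1, 6↦6]  zeros at y ∈ {0, 3}
  x = 6: [0↦2, 1↦6, 2↦6, 3↦2, 4↦1, 5↦3, 6↦1]  zeros at y ∈ ∅
Collecting zeros: affine points = {(1, 0), (1, 3), (2, 1), (2, 2), (4, 1), (4, 2), (5, 0), (5, 3)}.
Total count |C(F_7)_aff| = 8.


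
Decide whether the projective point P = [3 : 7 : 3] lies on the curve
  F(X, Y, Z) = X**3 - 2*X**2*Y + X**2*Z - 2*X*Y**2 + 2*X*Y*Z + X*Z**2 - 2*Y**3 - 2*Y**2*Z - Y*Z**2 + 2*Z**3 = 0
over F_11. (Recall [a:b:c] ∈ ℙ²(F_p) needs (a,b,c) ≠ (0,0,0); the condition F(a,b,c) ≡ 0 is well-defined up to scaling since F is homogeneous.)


F(3,7,3) ≡ 8 (mod 11); P is NOT on the curve.

Evaluate F(3, 7, 3) term-by-term (mod 11).
  X**3 ↦ 1·27·1·1 = 27
  -2*X**2*Y ↦ -2·9·7·1 = -126
  X**2*Z ↦ 1·9·1·3 = 27
  -2*X*Y**2 ↦ -2·3·49·1 = -294
  2*X*Y*Z ↦ 2·3·7·3 = 126
  X*Z**2 ↦ 1·3·1·9 = 27
  -2*Y**3 ↦ -2·1·343·1 = -686
  -2*Y**2*Z ↦ -2·1·49·3 = -294
  -Y*Z**2 ↦ -1·1·7·9 = -63
  2*Z**3 ↦ 2·1·1·27 = 54
Sum: F(3, 7, 3) = (27) + (-126) + (27) + (-294) + (126) + (27) + (-686) + (-294) + (-63) + (54) = -1202.
Reducing mod 11: -1202 ≡ 8 (mod 11).
Since F(a, b, c) ≡ 8 ≠ 0 (mod 11), P does NOT lie on the curve.


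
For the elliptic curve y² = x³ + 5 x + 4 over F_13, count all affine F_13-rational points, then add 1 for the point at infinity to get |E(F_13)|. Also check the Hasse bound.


Affine points = {(0, 2), (0, 11), (1, 6), (1, 7), (2, 3), (2, 10), (4, 6), (4, 7), (6, 4), (6, 9), (8, 6), (8, 7), (10, 1), (10, 12), (11, 5), (11, 8)}; affine count = 16; |E(F_13)| = 17.

Discriminant check: Δ ∝ 4a³ + 27b² = 4·5³ + 27·4² = 4·125 + 27·16 ≡ 9 (mod 13). Nonzero ⇒ E is nonsingular.
For each x ∈ F_13, compute rhs = x³ + 5·x + 4 mod 13, then count y ∈ F_13 with y² ≡ rhs.
  x = 0: rhs = 4, matching y values: 2, 11 (2 points).
  x = 1: rhs = 10, matching y values: 6, 7 (2 points).
  x = 2: rhs = 9, matching y values: 3, 10 (2 points).
  x = 3: rhs = 7, matching y values: none (0 points).
  x = 4: rhs = 10, matching y values: 6, 7 (2 points).
  x = 5: rhs = 11, matching y values: none (0 points).
  x = 6: rhs = 3, matching y values: 4, 9 (2 points).
  x = 7: rhs = 5, matching y values: none (0 points).
  x = 8: rhs = 10, matching y values: 6, 7 (2 points).
  x = 9: rhs = 11, matching y values: none (0 points).
  x = 10: rhs = 1, matching y values: 1, 12 (2 points).
  x = 11: rhs = 12, matching y values: 5, 8 (2 points).
  x = 12: rhs = 11, matching y values: none (0 points).
Total affine count: 16.
Full point count |E(F_13)| = 16 + 1 = 17.
Hasse bound: |17 − (13+1)| = |3| = 3 ≤ 2√13 ≈ 7.2111 ✓.


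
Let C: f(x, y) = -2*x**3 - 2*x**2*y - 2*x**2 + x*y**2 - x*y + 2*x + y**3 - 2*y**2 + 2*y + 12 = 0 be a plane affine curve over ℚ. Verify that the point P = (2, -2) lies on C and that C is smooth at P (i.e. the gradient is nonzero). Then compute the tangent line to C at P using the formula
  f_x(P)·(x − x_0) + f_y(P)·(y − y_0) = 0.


Tangent line at P: -8*x + 4*y + 24 = 0.

Step 1: f(2, -2) = 0, so P lies on C.
Step 2: partial derivatives
  f_x(x, y) = -6*x**2 - 4*x*y - 4*x + y**2 - y + 2, f_y(x, y) = -2*x**2 + 2*x*y - x + 3*y**2 - 4*y + 2.
  f_x(P) = -8, f_y(P) = 4 (gradient nonzero, so P is smooth).
Step 3: tangent line at P: -8·(x − 2) + 4·(y − -2) = 0.
Expanding: -8*x + 4*y + 24 = 0.


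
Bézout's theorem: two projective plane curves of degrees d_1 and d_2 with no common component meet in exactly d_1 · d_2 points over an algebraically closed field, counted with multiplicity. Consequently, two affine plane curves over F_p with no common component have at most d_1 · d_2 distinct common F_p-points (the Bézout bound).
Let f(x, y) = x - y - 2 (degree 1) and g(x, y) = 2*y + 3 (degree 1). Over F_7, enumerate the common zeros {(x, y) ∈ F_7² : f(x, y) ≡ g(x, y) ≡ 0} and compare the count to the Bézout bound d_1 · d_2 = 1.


Common zeros: {(4, 2)}; count = 1; Bézout bound = 1.

deg(f) = 1, deg(g) = 1, so Bézout bound = 1.
Scan x ∈ F_7. For each x, list the y ∈ F_7 with f(x, y) ≡ 0 and those with g(x, y) ≡ 0 (mod 7); the common zeros in that column are the intersection.
  x = 0: f ≡ 0 at y ∈ {5}; g ≡ 0 at y ∈ {2}; common: ∅.
  x = 1: f ≡ 0 at y ∈ {6}; g ≡ 0 at y ∈ {2}; common: ∅.
  x = 2: f ≡ 0 at y ∈ {0}; g ≡ 0 at y ∈ {2}; common: ∅.
  x = 3: f ≡ 0 at y ∈ {1}; g ≡ 0 at y ∈ {2}; common: ∅.
  x = 4: f ≡ 0 at y ∈ {2}; g ≡ 0 at y ∈ {2}; common: {2}.
  x = 5: f ≡ 0 at y ∈ {3}; g ≡ 0 at y ∈ {2}; common: ∅.
  x = 6: f ≡ 0 at y ∈ {4}; g ≡ 0 at y ∈ {2}; common: ∅.
Collecting: common zeros = {(4, 2)}, so the count is 1.
Comparison with the Bézout bound: 1 ≤ 1 = deg(f)·deg(g), as expected for curves with no common component (the bound is attained).


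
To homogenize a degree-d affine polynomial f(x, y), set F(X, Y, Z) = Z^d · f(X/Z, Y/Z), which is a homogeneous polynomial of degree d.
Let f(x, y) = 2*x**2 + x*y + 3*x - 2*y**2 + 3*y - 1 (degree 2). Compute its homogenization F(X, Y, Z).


F(X, Y, Z) = 2*X**2 + X*Y + 3*X*Z - 2*Y**2 + 3*Y*Z - Z**2

deg(f) = 2.
Substitute x = X/Z, y = Y/Z into f, then multiply by Z^2.
  monomial 2·x^2·y^0 ↦ 2·X^2·Y^0·Z^0.
  monomial 1·x^1·y^1 ↦ 1·X^1·Y^1·Z^0.
  monomial 3·x^1·y^0 ↦ 3·X^1·Y^0·Z^1.
  monomial -2·x^0·y^2 ↦ -2·X^0·Y^2·Z^0.
  monomial 3·x^0·y^1 ↦ 3·X^0·Y^1·Z^1.
  monomial -1·x^0·y^0 ↦ -1·X^0·Y^0·Z^2.
Collecting: F(X, Y, Z) = 2*X**2 + X*Y + 3*X*Z - 2*Y**2 + 3*Y*Z - Z**2.


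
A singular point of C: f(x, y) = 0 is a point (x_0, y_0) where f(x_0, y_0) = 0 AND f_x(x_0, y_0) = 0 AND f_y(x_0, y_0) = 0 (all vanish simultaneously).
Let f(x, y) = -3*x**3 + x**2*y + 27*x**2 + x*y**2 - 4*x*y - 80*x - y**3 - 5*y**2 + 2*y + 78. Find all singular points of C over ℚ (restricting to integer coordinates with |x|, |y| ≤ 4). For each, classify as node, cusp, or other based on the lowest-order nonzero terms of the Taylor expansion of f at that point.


Singular points: {(3, -1)}; classification: node.

Compute partial derivatives:
  f_x = -9*x**2 + 2*x*y + 54*x + y**2 - 4*y - 80.
  f_y = x**2 + 2*x*y - 4*x - 3*y**2 - 10*y + 2.
Scan x_0 ∈ {−4, ..., 4}. For each x_0, f_y(x_0, y) is a polynomial in y; find its integer roots y ∈ {−4, ..., 4}, then test f_x and f at those candidates.
  x = -4: f_y(-4, y) = -3*y**2 - 18*y + 34; no integer root y with |y| ≤ 4.
  x = -3: f_y(-3, y) = -3*y**2 - 16*y + 23; no integer root y with |y| ≤ 4.
  x = -2: f_y(-2, y) = -3*y**2 - 14*y + 14; no integer root y with |y| ≤ 4.
  x = -1: f_y(-1, y) = -3*y**2 - 12*y + 7; no integer root y with |y| ≤ 4.
  x = 0: f_y(0, y) = -3*y**2 - 10*y + 2; no integer root y with |y| ≤ 4.
  x = 1: f_y(1, y) = -3*y**2 - 8*y - 1; no integer root y with |y| ≤ 4.
  x = 2: f_y(2, y) = -3*y**2 - 6*y - 2; no integer root y with |y| ≤ 4.
  x = 3: f_y(3, y) = -3*y**2 - 4*y - 1; vanishes at y ∈ {-1}. (3, -1): f_x = 0, f = 0 — SINGULAR.
  x = 4: f_y(4, y) = -3*y**2 - 2*y + 2; no integer root y with |y| ≤ 4.
Only singular point on the grid: (3, -1).
Classify: substitute x = 3 + u, y = -1 + v and expand: f = -3*u**3 + u**2*v - u**2 + u*v**2 - v**3 + v**2.
No constant or linear terms (consistent with a singular point). Quadratic part: -u**2 + v**2. Cubic part: -3*u**3 + u**2*v + u*v**2 - v**3.
The quadratic part v**2 - u**2 = (v − u)(v + u) splits into two distinct linear factors, so there are two distinct tangent lines y − -1 = ±(x − 3) — this is a node (ordinary double point).
Classification: node.


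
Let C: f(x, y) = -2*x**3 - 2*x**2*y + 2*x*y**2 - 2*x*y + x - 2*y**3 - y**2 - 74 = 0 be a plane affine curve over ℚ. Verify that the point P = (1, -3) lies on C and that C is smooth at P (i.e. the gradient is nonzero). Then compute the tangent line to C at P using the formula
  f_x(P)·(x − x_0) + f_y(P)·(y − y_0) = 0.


Tangent line at P: 31*x - 64*y - 223 = 0.

Step 1: f(1, -3) = 0, so P lies on C.
Step 2: partial derivatives
  f_x(x, y) = -6*x**2 - 4*x*y + 2*y**2 - 2*y + 1, f_y(x, y) = -2*x**2 + 4*x*y - 2*x - 6*y**2 - 2*y.
  f_x(P) = 31, f_y(P) = -64 (gradient nonzero, so P is smooth).
Step 3: tangent line at P: 31·(x − 1) + -64·(y − -3) = 0.
Expanding: 31*x - 64*y - 223 = 0.


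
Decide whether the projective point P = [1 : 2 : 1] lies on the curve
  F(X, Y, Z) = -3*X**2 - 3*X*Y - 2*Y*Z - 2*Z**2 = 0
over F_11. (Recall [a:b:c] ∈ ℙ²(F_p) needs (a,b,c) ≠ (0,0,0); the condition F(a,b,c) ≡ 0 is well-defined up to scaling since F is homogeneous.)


F(1,2,1) ≡ 7 (mod 11); P is NOT on the curve.

Evaluate F(1, 2, 1) term-by-term (mod 11).
  -3*X**2 ↦ -3·1·1·1 = -3
  -3*X*Y ↦ -3·1·2·1 = -6
  -2*Y*Z ↦ -2·1·2·1 = -4
  -2*Z**2 ↦ -2·1·1·1 = -2
Sum: F(1, 2, 1) = (-3) + (-6) + (-4) + (-2) = -15.
Reducing mod 11: -15 ≡ 7 (mod 11).
Since F(a, b, c) ≡ 7 ≠ 0 (mod 11), P does NOT lie on the curve.


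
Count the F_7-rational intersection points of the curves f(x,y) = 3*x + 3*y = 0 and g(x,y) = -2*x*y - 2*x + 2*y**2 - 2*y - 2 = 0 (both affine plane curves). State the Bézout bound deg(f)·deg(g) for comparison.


Common zeros: {(2, 5), (5, 2)}; count = 2; Bézout bound = 2.

deg(f) = 1, deg(g) = 2, so Bézout bound = 2.
Scan x ∈ F_7. For each x, list the y ∈ F_7 with f(x, y) ≡ 0 and those with g(x, y) ≡ 0 (mod 7); the common zeros in that column are the intersection.
  x = 0: f ≡ 0 at y ∈ {0}; g ≡ 0 at y ∈ ∅; common: ∅.
  x = 1: f ≡ 0 at y ∈ {6}; g ≡ 0 at y ∈ ∅; common: ∅.
  x = 2: f ≡ 0 at y ∈ {5}; g ≡ 0 at y ∈ {5}; common: {5}.
  x = 3: f ≡ 0 at y ∈ {4}; g ≡ 0 at y ∈ {1, 3}; common: ∅.
  x = 4: f ≡ 0 at y ∈ {3}; g ≡ 0 at y ∈ ∅; common: ∅.
  x = 5: f ≡ 0 at y ∈ {2}; g ≡ 0 at y ∈ {2, 4}; common: {2}.
  x = 6: f ≡ 0 at y ∈ {1}; g ≡ 0 at y ∈ {0}; common: ∅.
Collecting: common zeros = {(2, 5), (5, 2)}, so the count is 2.
Comparison with the Bézout bound: 2 ≤ 2 = deg(f)·deg(g), as expected for curves with no common component (the bound is attained).


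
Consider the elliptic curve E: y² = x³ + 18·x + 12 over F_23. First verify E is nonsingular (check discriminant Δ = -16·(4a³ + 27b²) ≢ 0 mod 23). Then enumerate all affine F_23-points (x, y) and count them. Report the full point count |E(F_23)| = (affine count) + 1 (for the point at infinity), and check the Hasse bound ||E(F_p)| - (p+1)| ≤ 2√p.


Affine points = {(0, 9), (0, 14), (1, 10), (1, 13), (3, 1), (3, 22), (8, 1), (8, 22), (9, 11), (9, 12), (11, 0), (12, 1), (12, 22), (14, 8), (14, 15), (15, 0), (16, 7), (16, 16), (18, 2), (18, 21), (20, 0), (22, 4), (22, 19)}; affine count = 23; |E(F_23)| = 24.

Discriminant check: Δ ∝ 4a³ + 27b² = 4·18³ + 27·12² = 4·5832 + 27·144 ≡ 7 (mod 23). Nonzero ⇒ E is nonsingular.
For each x ∈ F_23, compute rhs = x³ + 18·x + 12 mod 23, then count y ∈ F_23 with y² ≡ rhs.
  x = 0: rhs = 12, matching y values: 9, 14 (2 points).
  x = 1: rhs = 8, matching y values: 10, 13 (2 points).
  x = 2: rhs = 10, matching y values: none (0 points).
  x = 3: rhs = 1, matching y values: 1, 22 (2 points).
  x = 4: rhs = 10, matching y values: none (0 points).
  x = 5: rhs = 20, matching y values: none (0 points).
  x = 6: rhs = 14, matching y values: none (0 points).
  x = 7: rhs = 21, matching y values: none (0 points).
  x = 8: rhs = 1, matching y values: 1, 22 (2 points).
  x = 9: rhs = 6, matching y values: 11, 12 (2 points).
  x = 10: rhs = 19, matching y values: none (0 points).
  x = 11: rhs = 0, matching y values: 0 (1 points).
  x = 12: rhs = 1, matching y values: 1, 22 (2 points).
  x = 13: rhs = 5, matching y values: none (0 points).
  x = 14: rhs = 18, matching y values: 8, 15 (2 points).
  x = 15: rhs = 0, matching y values: 0 (1 points).
  x = 16: rhs = 3, matching y values: 7, 16 (2 points).
  x = 17: rhs = 10, matching y values: none (0 points).
  x = 18: rhs = 4, matching y values: 2, 21 (2 points).
  x = 19: rhs = 14, matching y values: none (0 points).
  x = 20: rhs = 0, matching y values: 0 (1 points).
  x = 21: rhs = 14, matching y values: none (0 points).
  x = 22: rhs = 16, matching y values: 4, 19 (2 points).
Total affine count: 23.
Full point count |E(F_23)| = 23 + 1 = 24.
Hasse bound: |24 − (23+1)| = |0| = 0 ≤ 2√23 ≈ 9.5917 ✓.


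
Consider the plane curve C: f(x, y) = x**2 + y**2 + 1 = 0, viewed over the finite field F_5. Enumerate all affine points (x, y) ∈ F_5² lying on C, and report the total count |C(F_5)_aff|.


Affine F_5-points: {(0, 2), (0, 3), (2, 0), (3, 0)}; count = 4.

For each of the 25 pairs (x, y) ∈ F_5², evaluate f(x, y) mod 5. Record the zeros.
  x = 0: [0↦1, 1↦2, 2↦0, 3↦0, 4↦2]  zeros at y ∈ {2, 3}
  x = 1: [0↦2, 1↦3, 2↦1, 3↦1, 4↦3]  zeros at y ∈ ∅
  x = 2: [0↦0, 1↦1, 2↦4, 3↦4, 4↦1]  zeros at y ∈ {0}
  x = 3: [0↦0, 1↦1, 2↦4, 3↦4, 4↦1]  zeros at y ∈ {0}
  x = 4: [0↦2, 1↦3, 2↦1, 3↦1, 4↦3]  zeros at y ∈ ∅
Collecting zeros: affine points = {(0, 2), (0, 3), (2, 0), (3, 0)}.
Total count |C(F_5)_aff| = 4.


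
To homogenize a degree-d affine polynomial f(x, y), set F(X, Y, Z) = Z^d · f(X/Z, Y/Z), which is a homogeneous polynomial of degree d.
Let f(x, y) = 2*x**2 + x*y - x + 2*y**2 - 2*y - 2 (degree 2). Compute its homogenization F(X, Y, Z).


F(X, Y, Z) = 2*X**2 + X*Y - X*Z + 2*Y**2 - 2*Y*Z - 2*Z**2

deg(f) = 2.
Substitute x = X/Z, y = Y/Z into f, then multiply by Z^2.
  monomial 2·x^2·y^0 ↦ 2·X^2·Y^0·Z^0.
  monomial 1·x^1·y^1 ↦ 1·X^1·Y^1·Z^0.
  monomial -1·x^1·y^0 ↦ -1·X^1·Y^0·Z^1.
  monomial 2·x^0·y^2 ↦ 2·X^0·Y^2·Z^0.
  monomial -2·x^0·y^1 ↦ -2·X^0·Y^1·Z^1.
  monomial -2·x^0·y^0 ↦ -2·X^0·Y^0·Z^2.
Collecting: F(X, Y, Z) = 2*X**2 + X*Y - X*Z + 2*Y**2 - 2*Y*Z - 2*Z**2.


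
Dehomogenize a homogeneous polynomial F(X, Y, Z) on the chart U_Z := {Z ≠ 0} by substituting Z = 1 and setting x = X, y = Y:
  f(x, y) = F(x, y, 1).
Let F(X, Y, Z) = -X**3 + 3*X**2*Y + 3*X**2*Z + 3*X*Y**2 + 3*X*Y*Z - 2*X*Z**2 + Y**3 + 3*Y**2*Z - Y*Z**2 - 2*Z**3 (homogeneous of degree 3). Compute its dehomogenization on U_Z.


f(x, y) = -x**3 + 3*x**2*y + 3*x**2 + 3*x*y**2 + 3*x*y - 2*x + y**3 + 3*y**2 - y - 2

On U_Z we set Z = 1. Each monomial c·X^i·Y^j·Z^k in F becomes c·x^i·y^j·1^k = c·x^i·y^j.
Substituting Z = 1: F(X, Y, 1) = -x**3 + 3*x**2*y + 3*x**2 + 3*x*y**2 + 3*x*y - 2*x + y**3 + 3*y**2 - y - 2.
Note: deg(f) ≤ deg(F) = 3; strict inequality happens when F is divisible by Z (lost terms).


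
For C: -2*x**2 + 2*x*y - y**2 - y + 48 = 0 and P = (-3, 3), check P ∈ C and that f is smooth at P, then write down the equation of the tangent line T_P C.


Tangent line at P: 18*x - 13*y + 93 = 0.

Step 1: f(-3, 3) = 0, so P lies on C.
Step 2: partial derivatives
  f_x(x, y) = -4*x + 2*y, f_y(x, y) = 2*x - 2*y - 1.
  f_x(P) = 18, f_y(P) = -13 (gradient nonzero, so P is smooth).
Step 3: tangent line at P: 18·(x − -3) + -13·(y − 3) = 0.
Expanding: 18*x - 13*y + 93 = 0.


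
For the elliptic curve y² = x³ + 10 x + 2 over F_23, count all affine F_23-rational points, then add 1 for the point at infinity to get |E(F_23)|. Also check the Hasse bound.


Affine points = {(0, 5), (0, 18), (1, 6), (1, 17), (3, 6), (3, 17), (5, 4), (5, 19), (6, 5), (6, 18), (7, 1), (7, 22), (9, 4), (9, 19), (13, 11), (13, 12), (15, 10), (15, 13), (16, 7), (16, 16), (17, 5), (17, 18), (19, 6), (19, 17)}; affine count = 24; |E(F_23)| = 25.

Discriminant check: Δ ∝ 4a³ + 27b² = 4·10³ + 27·2² = 4·1000 + 27·4 ≡ 14 (mod 23). Nonzero ⇒ E is nonsingular.
For each x ∈ F_23, compute rhs = x³ + 10·x + 2 mod 23, then count y ∈ F_23 with y² ≡ rhs.
  x = 0: rhs = 2, matching y values: 5, 18 (2 points).
  x = 1: rhs = 13, matching y values: 6, 17 (2 points).
  x = 2: rhs = 7, matching y values: none (0 points).
  x = 3: rhs = 13, matching y values: 6, 17 (2 points).
  x = 4: rhs = 14, matching y values: none (0 points).
  x = 5: rhs = 16, matching y values: 4, 19 (2 points).
  x = 6: rhs = 2, matching y values: 5, 18 (2 points).
  x = 7: rhs = 1, matching y values: 1, 22 (2 points).
  x = 8: rhs = 19, matching y values: none (0 points).
  x = 9: rhs = 16, matching y values: 4, 19 (2 points).
  x = 10: rhs = 21, matching y values: none (0 points).
  x = 11: rhs = 17, matching y values: none (0 points).
  x = 12: rhs = 10, matching y values: none (0 points).
  x = 13: rhs = 6, matching y values: 11, 12 (2 points).
  x = 14: rhs = 11, matching y values: none (0 points).
  x = 15: rhs = 8, matching y values: 10, 13 (2 points).
  x = 16: rhs = 3, matching y values: 7, 16 (2 points).
  x = 17: rhs = 2, matching y values: 5, 18 (2 points).
  x = 18: rhs = 11, matching y values: none (0 points).
  x = 19: rhs = 13, matching y values: 6, 17 (2 points).
  x = 20: rhs = 14, matching y values: none (0 points).
  x = 21: rhs = 20, matching y values: none (0 points).
  x = 22: rhs = 14, matching y values: none (0 points).
Total affine count: 24.
Full point count |E(F_23)| = 24 + 1 = 25.
Hasse bound: |25 − (23+1)| = |1| = 1 ≤ 2√23 ≈ 9.5917 ✓.


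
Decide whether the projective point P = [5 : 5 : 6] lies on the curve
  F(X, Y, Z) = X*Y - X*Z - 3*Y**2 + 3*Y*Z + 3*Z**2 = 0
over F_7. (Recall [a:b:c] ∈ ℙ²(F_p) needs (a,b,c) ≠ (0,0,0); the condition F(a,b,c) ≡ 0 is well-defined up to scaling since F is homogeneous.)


F(5,5,6) ≡ 6 (mod 7); P is NOT on the curve.

Evaluate F(5, 5, 6) term-by-term (mod 7).
  X*Y ↦ 1·5·5·1 = 25
  -X*Z ↦ -1·5·1·6 = -30
  -3*Y**2 ↦ -3·1·25·1 = -75
  3*Y*Z ↦ 3·1·5·6 = 90
  3*Z**2 ↦ 3·1·1·36 = 108
Sum: F(5, 5, 6) = (25) + (-30) + (-75) + (90) + (108) = 118.
Reducing mod 7: 118 ≡ 6 (mod 7).
Since F(a, b, c) ≡ 6 ≠ 0 (mod 7), P does NOT lie on the curve.


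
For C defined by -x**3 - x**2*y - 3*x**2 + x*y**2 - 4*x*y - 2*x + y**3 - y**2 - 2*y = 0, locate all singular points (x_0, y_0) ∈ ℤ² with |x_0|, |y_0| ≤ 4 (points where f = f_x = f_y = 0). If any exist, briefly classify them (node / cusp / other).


Singular points: {(-1, 1)}; classification: node.

Compute partial derivatives:
  f_x = -3*x**2 - 2*x*y - 6*x + y**2 - 4*y - 2.
  f_y = -x**2 + 2*x*y - 4*x + 3*y**2 - 2*y - 2.
Scan x_0 ∈ {−4, ..., 4}. For each x_0, f_y(x_0, y) is a polynomial in y; find its integer roots y ∈ {−4, ..., 4}, then test f_x and f at those candidates.
  x = -4: f_y(-4, y) = 3*y**2 - 10*y - 2; no integer root y with |y| ≤ 4.
  x = -3: f_y(-3, y) = 3*y**2 - 8*y + 1; no integer root y with |y| ≤ 4.
  x = -2: f_y(-2, y) = 3*y**2 - 6*y + 2; no integer root y with |y| ≤ 4.
  x = -1: f_y(-1, y) = 3*y**2 - 4*y + 1; vanishes at y ∈ {1}. (-1, 1): f_x = 0, f = 0 — SINGULAR.
  x = 0: f_y(0, y) = 3*y**2 - 2*y - 2; no integer root y with |y| ≤ 4.
  x = 1: f_y(1, y) = 3*y**2 - 7; no integer root y with |y| ≤ 4.
  x = 2: f_y(2, y) = 3*y**2 + 2*y - 14; no integer root y with |y| ≤ 4.
  x = 3: f_y(3, y) = 3*y**2 + 4*y - 23; no integer root y with |y| ≤ 4.
  x = 4: f_y(4, y) = 3*y**2 + 6*y - 34; no integer root y with |y| ≤ 4.
Only singular point on the grid: (-1, 1).
Classify: substitute x = -1 + u, y = 1 + v and expand: f = -u**3 - u**2*v - u**2 + u*v**2 + v**3 + v**2.
No constant or linear terms (consistent with a singular point). Quadratic part: -u**2 + v**2. Cubic part: -u**3 - u**2*v + u*v**2 + v**3.
The quadratic part v**2 - u**2 = (v − u)(v + u) splits into two distinct linear factors, so there are two distinct tangent lines y − 1 = ±(x − -1) — this is a node (ordinary double point).
Classification: node.


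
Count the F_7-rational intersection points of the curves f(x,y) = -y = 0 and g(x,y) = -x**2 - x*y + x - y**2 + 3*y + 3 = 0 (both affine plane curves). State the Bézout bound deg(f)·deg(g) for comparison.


Common zeros: ∅; count = 0; Bézout bound = 2.

deg(f) = 1, deg(g) = 2, so Bézout bound = 2.
Scan x ∈ F_7. For each x, list the y ∈ F_7 with f(x, y) ≡ 0 and those with g(x, y) ≡ 0 (mod 7); the common zeros in that column are the intersection.
  x = 0: f ≡ 0 at y ∈ {0}; g ≡ 0 at y ∈ {5}; common: ∅.
  x = 1: f ≡ 0 at y ∈ {0}; g ≡ 0 at y ∈ {3, 6}; common: ∅.
  x = 2: f ≡ 0 at y ∈ {0}; g ≡ 0 at y ∈ ∅; common: ∅.
  x = 3: f ≡ 0 at y ∈ {0}; g ≡ 0 at y ∈ {2, 5}; common: ∅.
  x = 4: f ≡ 0 at y ∈ {0}; g ≡ 0 at y ∈ {3}; common: ∅.
  x = 5: f ≡ 0 at y ∈ {0}; g ≡ 0 at y ∈ ∅; common: ∅.
  x = 6: f ≡ 0 at y ∈ {0}; g ≡ 0 at y ∈ ∅; common: ∅.
Collecting: common zeros = ∅, so the count is 0.
Comparison with the Bézout bound: 0 ≤ 2 = deg(f)·deg(g), as expected for curves with no common component (the affine F_7-count falls short of the bound because intersections may lie at infinity, over extension fields, or carry multiplicity).


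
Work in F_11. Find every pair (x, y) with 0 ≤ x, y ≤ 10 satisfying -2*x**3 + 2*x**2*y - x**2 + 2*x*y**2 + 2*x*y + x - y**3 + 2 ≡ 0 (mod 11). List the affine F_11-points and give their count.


Affine F_11-points: {(0, 7), (1, 0), (1, 5), (1, 8), (2, 8), (6, 9), (7, 0), (8, 0), (9, 1), (10, 6), (10, 8)}; count = 11.

For each of the 121 pairs (x, y) ∈ F_11², evaluate f(x, y) mod 11. Record the zeros.
  x = 0: [0↦2, 1↦1, 2↦5, 3↦8, 4↦4, 5↦9, 6↦6, 7↦0, 8↦7, 9↦10, 10↦3]  zeros at y ∈ {7}
  x = 1: [0↦0, 1↦5, 2↦8, 3↦3, 4↦6, 5↦0, 6↦1, 7↦3, 8↦0, 9↦8, 10↦10]  zeros at y ∈ {0, 5, 8}
  x = 2: [0↦6, 1↦10, 2↦5, 3↦7, 4↦10, 5↦8, 6↦6, 7↦9, 8↦0, 9↦6, 10↦10]  zeros at y ∈ {8}
  x = 3: [0↦8, 1↦4, 2↦6, 3↦8, 4↦4, 5↦10, 6↦9, 7↦6, 8↦6, 9↦3, 10↦2]  zeros at y ∈ ∅
  x = 4: [0↦5, 1↦8, 2↦10, 3↦5, 4↦9, 5↦5, 6↦9, 7↦4, 8↦6, 9↦9, 10↦7]  zeros at y ∈ ∅
  x = 5: [0↦7, 1↦10, 2↦5, 3↦8, 4↦2, 5↦3, 6↦5, 7↦2, 8↦10, 9↦1, 10↦2]  zeros at y ∈ ∅
  x = 6: [0↦2, 1↦9, 2↦1, 3↦5, 4↦4, 5↦3, 6↦7, 7↦10, 8↦6, 9↦0, 10↦8]  zeros at y ∈ {9}
  x = 7: [0↦0, 1↦4, 2↦8, 3↦6, 4↦3, 5↦4, 6↦3, 7↦5, 8↦4, 9↦5, 10↦2]  zeros at y ∈ {0}
  x = 8: [0↦0, 1↦5, 2↦3, 3↦10, 4↦9, 5↦5, 6↦3, 7↦8, 8↦3, 9↦4, 10↦5]  zeros at y ∈ {0}
  x = 9: [0↦1, 1↦0, 2↦7, 3↦5, 4↦10, 5↦5, 6↦6, 7↦7, 8↦2, 9↦7, 10↦5]  zeros at y ∈ {1}
  x = 10: [0↦2, 1↦10, 2↦8, 3↦1, 4↦5, 5↦3, 6↦0, 7↦1, 8↦0, 9↦2, 10↦1]  zeros at y ∈ {6, 8}
Collecting zeros: affine points = {(0, 7), (1, 0), (1, 5), (1, 8), (2, 8), (6, 9), (7, 0), (8, 0), (9, 1), (10, 6), (10, 8)}.
Total count |C(F_11)_aff| = 11.


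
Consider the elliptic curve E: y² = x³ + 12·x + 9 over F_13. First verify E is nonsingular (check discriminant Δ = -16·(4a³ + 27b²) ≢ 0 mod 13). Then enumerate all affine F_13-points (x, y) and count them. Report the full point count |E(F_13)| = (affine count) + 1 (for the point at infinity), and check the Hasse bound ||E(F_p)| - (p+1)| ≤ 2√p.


Affine points = {(0, 3), (0, 10), (1, 3), (1, 10), (4, 2), (4, 11), (5, 5), (5, 8), (9, 1), (9, 12), (11, 4), (11, 9), (12, 3), (12, 10)}; affine count = 14; |E(F_13)| = 15.

Discriminant check: Δ ∝ 4a³ + 27b² = 4·12³ + 27·9² = 4·1728 + 27·81 ≡ 12 (mod 13). Nonzero ⇒ E is nonsingular.
For each x ∈ F_13, compute rhs = x³ + 12·x + 9 mod 13, then count y ∈ F_13 with y² ≡ rhs.
  x = 0: rhs = 9, matching y values: 3, 10 (2 points).
  x = 1: rhs = 9, matching y values: 3, 10 (2 points).
  x = 2: rhs = 2, matching y values: none (0 points).
  x = 3: rhs = 7, matching y values: none (0 points).
  x = 4: rhs = 4, matching y values: 2, 11 (2 points).
  x = 5: rhs = 12, matching y values: 5, 8 (2 points).
  x = 6: rhs = 11, matching y values: none (0 points).
  x = 7: rhs = 7, matching y values: none (0 points).
  x = 8: rhs = 6, matching y values: none (0 points).
  x = 9: rhs = 1, matching y values: 1, 12 (2 points).
  x = 10: rhs = 11, matching y values: none (0 points).
  x = 11: rhs = 3, matching y values: 4, 9 (2 points).
  x = 12: rhs = 9, matching y values: 3, 10 (2 points).
Total affine count: 14.
Full point count |E(F_13)| = 14 + 1 = 15.
Hasse bound: |15 − (13+1)| = |1| = 1 ≤ 2√13 ≈ 7.2111 ✓.


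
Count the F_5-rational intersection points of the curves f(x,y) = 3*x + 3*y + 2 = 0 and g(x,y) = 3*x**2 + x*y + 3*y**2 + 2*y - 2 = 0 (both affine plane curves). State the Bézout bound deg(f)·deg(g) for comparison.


Common zeros: {(4, 2)}; count = 1; Bézout bound = 2.

deg(f) = 1, deg(g) = 2, so Bézout bound = 2.
Scan x ∈ F_5. For each x, list the y ∈ F_5 with f(x, y) ≡ 0 and those with g(x, y) ≡ 0 (mod 5); the common zeros in that column are the intersection.
  x = 0: f ≡ 0 at y ∈ {1}; g ≡ 0 at y ∈ ∅; common: ∅.
  x = 1: f ≡ 0 at y ∈ {0}; g ≡ 0 at y ∈ ∅; common: ∅.
  x = 2: f ≡ 0 at y ∈ {4}; g ≡ 0 at y ∈ {0, 2}; common: ∅.
  x = 3: f ≡ 0 at y ∈ {3}; g ≡ 0 at y ∈ {0}; common: ∅.
  x = 4: f ≡ 0 at y ∈ {2}; g ≡ 0 at y ∈ {1, 2}; common: {2}.
Collecting: common zeros = {(4, 2)}, so the count is 1.
Comparison with the Bézout bound: 1 ≤ 2 = deg(f)·deg(g), as expected for curves with no common component (the affine F_5-count falls short of the bound because intersections may lie at infinity, over extension fields, or carry multiplicity).


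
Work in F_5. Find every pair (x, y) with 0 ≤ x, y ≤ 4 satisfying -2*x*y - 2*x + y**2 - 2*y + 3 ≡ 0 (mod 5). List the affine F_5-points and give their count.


Affine F_5-points: {(2, 3), (3, 1), (3, 2), (4, 0)}; count = 4.

For each of the 25 pairs (x, y) ∈ F_5², evaluate f(x, y) mod 5. Record the zeros.
  x = 0: [0↦3, 1↦2, 2↦3, 3↦1, 4↦1]  zeros at y ∈ ∅
  x = 1: [0↦1, 1↦3, 2↦2, 3↦3, 4↦1]  zeros at y ∈ ∅
  x = 2: [0↦4, 1↦4, 2↦1, 3↦0, 4↦1]  zeros at y ∈ {3}
  x = 3: [0↦2, 1↦0, 2↦0, 3↦2, 4↦1]  zeros at y ∈ {1, 2}
  x = 4: [0↦0, 1↦1, 2↦4, 3↦4, 4↦1]  zeros at y ∈ {0}
Collecting zeros: affine points = {(2, 3), (3, 1), (3, 2), (4, 0)}.
Total count |C(F_5)_aff| = 4.


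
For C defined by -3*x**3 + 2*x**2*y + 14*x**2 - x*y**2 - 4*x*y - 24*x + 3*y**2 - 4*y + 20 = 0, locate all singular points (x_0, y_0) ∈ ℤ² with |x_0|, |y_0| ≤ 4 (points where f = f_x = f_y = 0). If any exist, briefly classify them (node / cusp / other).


Singular points: {(2, 2)}; classification: cusp.

Compute partial derivatives:
  f_x = -9*x**2 + 4*x*y + 28*x - y**2 - 4*y - 24.
  f_y = 2*x**2 - 2*x*y - 4*x + 6*y - 4.
Scan x_0 ∈ {−4, ..., 4}. For each x_0, f_y(x_0, y) is a polynomial in y; find its integer roots y ∈ {−4, ..., 4}, then test f_x and f at those candidates.
  x = -4: f_y(-4, y) = 14*y + 44; no integer root y with |y| ≤ 4.
  x = -3: f_y(-3, y) = 12*y + 26; no integer root y with |y| ≤ 4.
  x = -2: f_y(-2, y) = 10*y + 12; no integer root y with |y| ≤ 4.
  x = -1: f_y(-1, y) = 8*y + 2; no integer root y with |y| ≤ 4.
  x = 0: f_y(0, y) = 6*y - 4; no integer root y with |y| ≤ 4.
  x = 1: f_y(1, y) = 4*y - 6; no integer root y with |y| ≤ 4.
  x = 2: f_y(2, y) = 2*y - 4; vanishes at y ∈ {2}. (2, 2): f_x = 0, f = 0 — SINGULAR.
  x = 3: f_y(3, y) = 2; no integer root y with |y| ≤ 4.
  x = 4: f_y(4, y) = 12 - 2*y; no integer root y with |y| ≤ 4.
Only singular point on the grid: (2, 2).
Classify: substitute x = 2 + u, y = 2 + v and expand: f = -3*u**3 + 2*u**2*v - u*v**2 + v**2.
No constant or linear terms (consistent with a singular point). Quadratic part: v**2. Cubic part: -3*u**3 + 2*u**2*v - u*v**2.
The quadratic part v**2 is a perfect square, so there is a single (double) tangent line v = 0, i.e. y = 2. Restricting the cubic part to that line (v = 0) leaves -3*u**3 ≠ 0, so f is not divisible by v and the branch is v² ≈ 3*u**3 to lowest order — this is a cusp.
Classification: cusp.


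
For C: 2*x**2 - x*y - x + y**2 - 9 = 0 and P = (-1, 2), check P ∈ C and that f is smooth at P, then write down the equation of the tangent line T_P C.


Tangent line at P: -7*x + 5*y - 17 = 0.

Step 1: f(-1, 2) = 0, so P lies on C.
Step 2: partial derivatives
  f_x(x, y) = 4*x - y - 1, f_y(x, y) = -x + 2*y.
  f_x(P) = -7, f_y(P) = 5 (gradient nonzero, so P is smooth).
Step 3: tangent line at P: -7·(x − -1) + 5·(y − 2) = 0.
Expanding: -7*x + 5*y - 17 = 0.


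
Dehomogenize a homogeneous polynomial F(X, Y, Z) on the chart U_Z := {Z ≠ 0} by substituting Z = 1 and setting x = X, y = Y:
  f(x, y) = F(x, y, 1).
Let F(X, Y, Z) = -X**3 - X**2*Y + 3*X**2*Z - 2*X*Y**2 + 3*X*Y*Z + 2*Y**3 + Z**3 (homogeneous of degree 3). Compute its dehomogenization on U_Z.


f(x, y) = -x**3 - x**2*y + 3*x**2 - 2*x*y**2 + 3*x*y + 2*y**3 + 1

On U_Z we set Z = 1. Each monomial c·X^i·Y^j·Z^k in F becomes c·x^i·y^j·1^k = c·x^i·y^j.
Substituting Z = 1: F(X, Y, 1) = -x**3 - x**2*y + 3*x**2 - 2*x*y**2 + 3*x*y + 2*y**3 + 1.
Note: deg(f) ≤ deg(F) = 3; strict inequality happens when F is divisible by Z (lost terms).


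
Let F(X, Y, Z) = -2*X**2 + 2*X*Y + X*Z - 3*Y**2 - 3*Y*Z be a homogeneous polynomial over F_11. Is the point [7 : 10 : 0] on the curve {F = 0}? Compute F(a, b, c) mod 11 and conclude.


F(7,10,0) ≡ 6 (mod 11); P is NOT on the curve.

Evaluate F(7, 10, 0) term-by-term (mod 11).
  -2*X**2 ↦ -2·49·1·1 = -98
  2*X*Y ↦ 2·7·10·1 = 140
  X*Z ↦ 1·7·1·0 = 0
  -3*Y**2 ↦ -3·1·100·1 = -300
  -3*Y*Z ↦ -3·1·10·0 = 0
Sum: F(7, 10, 0) = (-98) + (140) + (0) + (-300) + (0) = -258.
Reducing mod 11: -258 ≡ 6 (mod 11).
Since F(a, b, c) ≡ 6 ≠ 0 (mod 11), P does NOT lie on the curve.


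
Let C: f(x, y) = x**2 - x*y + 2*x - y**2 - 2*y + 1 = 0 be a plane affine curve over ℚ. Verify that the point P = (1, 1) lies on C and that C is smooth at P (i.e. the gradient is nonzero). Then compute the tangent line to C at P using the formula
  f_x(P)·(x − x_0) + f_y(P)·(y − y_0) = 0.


Tangent line at P: 3*x - 5*y + 2 = 0.

Step 1: f(1, 1) = 0, so P lies on C.
Step 2: partial derivatives
  f_x(x, y) = 2*x - y + 2, f_y(x, y) = -x - 2*y - 2.
  f_x(P) = 3, f_y(P) = -5 (gradient nonzero, so P is smooth).
Step 3: tangent line at P: 3·(x − 1) + -5·(y − 1) = 0.
Expanding: 3*x - 5*y + 2 = 0.


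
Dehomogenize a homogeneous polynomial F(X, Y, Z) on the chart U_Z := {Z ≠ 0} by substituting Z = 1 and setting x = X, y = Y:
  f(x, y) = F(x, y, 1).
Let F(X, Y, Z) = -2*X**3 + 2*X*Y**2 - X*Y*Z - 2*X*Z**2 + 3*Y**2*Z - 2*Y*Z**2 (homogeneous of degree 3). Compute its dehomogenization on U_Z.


f(x, y) = -2*x**3 + 2*x*y**2 - x*y - 2*x + 3*y**2 - 2*y

On U_Z we set Z = 1. Each monomial c·X^i·Y^j·Z^k in F becomes c·x^i·y^j·1^k = c·x^i·y^j.
Substituting Z = 1: F(X, Y, 1) = -2*x**3 + 2*x*y**2 - x*y - 2*x + 3*y**2 - 2*y.
Note: deg(f) ≤ deg(F) = 3; strict inequality happens when F is divisible by Z (lost terms).


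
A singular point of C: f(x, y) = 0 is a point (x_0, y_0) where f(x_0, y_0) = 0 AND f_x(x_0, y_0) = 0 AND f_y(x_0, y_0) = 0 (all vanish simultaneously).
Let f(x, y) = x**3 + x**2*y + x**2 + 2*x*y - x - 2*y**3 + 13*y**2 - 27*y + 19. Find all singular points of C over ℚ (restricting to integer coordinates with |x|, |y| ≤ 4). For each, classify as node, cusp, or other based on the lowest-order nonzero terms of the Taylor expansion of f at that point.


Singular points: {(-1, 2)}; classification: cusp.

Compute partial derivatives:
  f_x = 3*x**2 + 2*x*y + 2*x + 2*y - 1.
  f_y = x**2 + 2*x - 6*y**2 + 26*y - 27.
Scan x_0 ∈ {−4, ..., 4}. For each x_0, f_y(x_0, y) is a polynomial in y; find its integer roots y ∈ {−4, ..., 4}, then test f_x and f at those candidates.
  x = -4: f_y(-4, y) = -6*y**2 + 26*y - 19; no integer root y with |y| ≤ 4.
  x = -3: f_y(-3, y) = -6*y**2 + 26*y - 24; vanishes at y ∈ {3}. (-3, 3): f_x = 8 ≠ 0.
  x = -2: f_y(-2, y) = -6*y**2 + 26*y - 27; no integer root y with |y| ≤ 4.
  x = -1: f_y(-1, y) = -6*y**2 + 26*y - 28; vanishes at y ∈ {2}. (-1, 2): f_x = 0, f = 0 — SINGULAR.
  x = 0: f_y(0, y) = -6*y**2 + 26*y - 27; no integer root y with |y| ≤ 4.
  x = 1: f_y(1, y) = -6*y**2 + 26*y - 24; vanishes at y ∈ {3}. (1, 3): f_x = 16 ≠ 0.
  x = 2: f_y(2, y) = -6*y**2 + 26*y - 19; no integer root y with |y| ≤ 4.
  x = 3: f_y(3, y) = -6*y**2 + 26*y - 12; no integer root y with |y| ≤ 4.
  x = 4: f_y(4, y) = -6*y**2 + 26*y - 3; no integer root y with |y| ≤ 4.
Only singular point on the grid: (-1, 2).
Classify: substitute x = -1 + u, y = 2 + v and expand: f = u**3 + u**2*v - 2*v**3 + v**2.
No constant or linear terms (consistent with a singular point). Quadratic part: v**2. Cubic part: u**3 + u**2*v - 2*v**3.
The quadratic part v**2 is a perfect square, so there is a single (double) tangent line v = 0, i.e. y = 2. Restricting the cubic part to that line (v = 0) leaves u**3 ≠ 0, so f is not divisible by v and the branch is v² ≈ -u**3 to lowest order — this is a cusp.
Classification: cusp.


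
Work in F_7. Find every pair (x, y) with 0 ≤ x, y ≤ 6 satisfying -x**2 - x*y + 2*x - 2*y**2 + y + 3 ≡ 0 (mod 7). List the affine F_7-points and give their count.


Affine F_7-points: {(0, 5), (0, 6), (1, 3), (1, 4), (2, 1), (2, 2), (3, 0), (3, 6), (4, 4), (4, 5), (5, 2), (5, 3), (6, 0), (6, 1)}; count = 14.

For each of the 49 pairs (x, y) ∈ F_7², evaluate f(x, y) mod 7. Record the zeros.
  x = 0: [0↦3, 1↦2, 2↦4, 3↦2, 4↦3, 5↦0, 6↦0]  zeros at y ∈ {5, 6}
  x = 1: [0↦4, 1↦2, 2↦3, 3↦0, 4↦0, 5↦3, 6↦2]  zeros at y ∈ {3, 4}
  x = 2: [0↦3, 1↦0, 2↦0, 3↦3, 4↦2, 5↦4, 6↦2]  zeros at y ∈ {1, 2}
  x = 3: [0↦0, 1↦3, 2↦2, 3↦4, 4↦2, 5↦3, 6↦0]  zeros at y ∈ {0, 6}
  x = 4: [0↦2, 1↦4, 2↦2, 3↦3, 4↦0, 5↦0, 6↦3]  zeros at y ∈ {4, 5}
  x = 5: [0↦2, 1↦3, 2↦0, 3↦0, 4↦3, 5↦2, 6↦4]  zeros at y ∈ {2, 3}
  x = 6: [0↦0, 1↦0, 2↦3, 3↦2, 4↦4, 5↦2, 6↦3]  zeros at y ∈ {0, 1}
Collecting zeros: affine points = {(0, 5), (0, 6), (1, 3), (1, 4), (2, 1), (2, 2), (3, 0), (3, 6), (4, 4), (4, 5), (5, 2), (5, 3), (6, 0), (6, 1)}.
Total count |C(F_7)_aff| = 14.


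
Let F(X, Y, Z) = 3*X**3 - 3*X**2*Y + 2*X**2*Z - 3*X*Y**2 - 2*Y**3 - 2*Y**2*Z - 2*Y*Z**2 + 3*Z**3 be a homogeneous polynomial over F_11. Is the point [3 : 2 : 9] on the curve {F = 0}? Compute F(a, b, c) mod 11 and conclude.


F(3,2,9) ≡ 3 (mod 11); P is NOT on the curve.

Evaluate F(3, 2, 9) term-by-term (mod 11).
  3*X**3 ↦ 3·27·1·1 = 81
  -3*X**2*Y ↦ -3·9·2·1 = -54
  2*X**2*Z ↦ 2·9·1·9 = 162
  -3*X*Y**2 ↦ -3·3·4·1 = -36
  -2*Y**3 ↦ -2·1·8·1 = -16
  -2*Y**2*Z ↦ -2·1·4·9 = -72
  -2*Y*Z**2 ↦ -2·1·2·81 = -324
  3*Z**3 ↦ 3·1·1·729 = 2187
Sum: F(3, 2, 9) = (81) + (-54) + (162) + (-36) + (-16) + (-72) + (-324) + (2187) = 1928.
Reducing mod 11: 1928 ≡ 3 (mod 11).
Since F(a, b, c) ≡ 3 ≠ 0 (mod 11), P does NOT lie on the curve.


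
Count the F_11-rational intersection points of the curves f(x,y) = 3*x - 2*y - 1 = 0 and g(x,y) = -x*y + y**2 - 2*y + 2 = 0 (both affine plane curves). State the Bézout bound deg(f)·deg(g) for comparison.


Common zeros: {(1, 1), (8, 6)}; count = 2; Bézout bound = 2.

deg(f) = 1, deg(g) = 2, so Bézout bound = 2.
Scan x ∈ F_11. For each x, list the y ∈ F_11 with f(x, y) ≡ 0 and those with g(x, y) ≡ 0 (mod 11); the common zeros in that column are the intersection.
  x = 0: f ≡ 0 at y ∈ {5}; g ≡ 0 at y ∈ ∅; common: ∅.
  x = 1: f ≡ 0 at y ∈ {1}; g ≡ 0 at y ∈ {1, 2}; common: {1}.
  x = 2: f ≡ 0 at y ∈ {8}; g ≡ 0 at y ∈ ∅; common: ∅.
  x = 3: f ≡ 0 at y ∈ {4}; g ≡ 0 at y ∈ ∅; common: ∅.
  x = 4: f ≡ 0 at y ∈ {0}; g ≡ 0 at y ∈ ∅; common: ∅.
  x = 5: f ≡ 0 at y ∈ {7}; g ≡ 0 at y ∈ ∅; common: ∅.
  x = 6: f ≡ 0 at y ∈ {3}; g ≡ 0 at y ∈ {9, 10}; common: ∅.
  x = 7: f ≡ 0 at y ∈ {10}; g ≡ 0 at y ∈ ∅; common: ∅.
  x = 8: f ≡ 0 at y ∈ {6}; g ≡ 0 at y ∈ {4, 6}; common: {6}.
  x = 9: f ≡ 0 at y ∈ {2}; g ≡ 0 at y ∈ {3, 8}; common: ∅.
  x = 10: f ≡ 0 at y ∈ {9}; g ≡ 0 at y ∈ {5, 7}; common: ∅.
Collecting: common zeros = {(1, 1), (8, 6)}, so the count is 2.
Comparison with the Bézout bound: 2 ≤ 2 = deg(f)·deg(g), as expected for curves with no common component (the bound is attained).


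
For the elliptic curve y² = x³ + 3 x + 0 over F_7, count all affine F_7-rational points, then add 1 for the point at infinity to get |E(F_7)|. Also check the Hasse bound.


Affine points = {(0, 0), (1, 2), (1, 5), (2, 0), (3, 1), (3, 6), (5, 0)}; affine count = 7; |E(F_7)| = 8.

Discriminant check: Δ ∝ 4a³ + 27b² = 4·3³ + 27·0² = 4·27 + 27·0 ≡ 3 (mod 7). Nonzero ⇒ E is nonsingular.
For each x ∈ F_7, compute rhs = x³ + 3·x + 0 mod 7, then count y ∈ F_7 with y² ≡ rhs.
  x = 0: rhs = 0, matching y values: 0 (1 points).
  x = 1: rhs = 4, matching y values: 2, 5 (2 points).
  x = 2: rhs = 0, matching y values: 0 (1 points).
  x = 3: rhs = 1, matching y values: 1, 6 (2 points).
  x = 4: rhs = 6, matching y values: none (0 points).
  x = 5: rhs = 0, matching y values: 0 (1 points).
  x = 6: rhs = 3, matching y values: none (0 points).
Total affine count: 7.
Full point count |E(F_7)| = 7 + 1 = 8.
Hasse bound: |8 − (7+1)| = |0| = 0 ≤ 2√7 ≈ 5.2915 ✓.
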